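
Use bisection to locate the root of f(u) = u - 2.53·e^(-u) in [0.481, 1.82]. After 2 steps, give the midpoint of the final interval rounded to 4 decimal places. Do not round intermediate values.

f(0.481000) = -1.082957, f(1.820000) = 1.410075 (opposite signs)
step 1: m = 1.150500, f(m) = 0.349809 > 0 → root in [0.481000, 1.150500]
step 2: m = 0.815750, f(m) = -0.303288 < 0 → root in [0.815750, 1.150500]
Midpoint of [0.815750, 1.150500] = 0.983125

0.9831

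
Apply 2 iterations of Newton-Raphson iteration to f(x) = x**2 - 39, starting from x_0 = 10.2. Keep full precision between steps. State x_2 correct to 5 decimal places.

f'(x) = 2x
x_0 = 10.200000: f = 65.040000, f' = 20.400000 → x_1 = 10.200000 - (65.040000)/(20.400000) = 7.011765
x_1 = 7.011765: f = 10.164844, f' = 14.023529 → x_2 = 7.011765 - (10.164844)/(14.023529) = 6.286923

6.28692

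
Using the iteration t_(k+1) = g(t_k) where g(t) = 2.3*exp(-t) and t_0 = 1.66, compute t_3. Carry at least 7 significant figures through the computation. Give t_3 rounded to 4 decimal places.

0.5208

t_1 = g(1.660000) = 0.437320
t_2 = g(0.437320) = 1.485259
t_3 = g(1.485259) = 0.520820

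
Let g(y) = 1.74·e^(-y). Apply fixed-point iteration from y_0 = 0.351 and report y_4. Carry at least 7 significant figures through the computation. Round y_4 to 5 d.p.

y_1 = g(0.351000) = 1.224932
y_2 = g(1.224932) = 0.511173
y_3 = g(0.511173) = 1.043637
y_4 = g(1.043637) = 0.612778

0.61278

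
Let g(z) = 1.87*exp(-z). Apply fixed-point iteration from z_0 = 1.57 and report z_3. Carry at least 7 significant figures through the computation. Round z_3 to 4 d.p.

0.5266

z_1 = g(1.570000) = 0.389044
z_2 = g(0.389044) = 1.267307
z_3 = g(1.267307) = 0.526571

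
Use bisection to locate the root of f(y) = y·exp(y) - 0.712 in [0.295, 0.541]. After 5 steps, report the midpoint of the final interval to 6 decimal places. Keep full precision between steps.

0.452594

f(0.295000) = -0.315778, f(0.541000) = 0.217289 (opposite signs)
step 1: m = 0.418000, f(m) = -0.077091 < 0 → root in [0.418000, 0.541000]
step 2: m = 0.479500, f(m) = 0.062520 > 0 → root in [0.418000, 0.479500]
step 3: m = 0.448750, f(m) = -0.009099 < 0 → root in [0.448750, 0.479500]
step 4: m = 0.464125, f(m) = 0.026247 > 0 → root in [0.448750, 0.464125]
step 5: m = 0.456438, f(m) = 0.008460 > 0 → root in [0.448750, 0.456438]
Midpoint of [0.448750, 0.456438] = 0.452594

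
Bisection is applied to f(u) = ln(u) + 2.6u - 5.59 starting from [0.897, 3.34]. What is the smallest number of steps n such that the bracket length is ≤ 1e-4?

15

Initial width b − a = 3.34 − 0.897 = 2.443000.
After n steps the width is (b−a)/2^n; need (b−a)/2^n ≤ 1e-4.
So n ≥ log₂(2.443000/1e-4) = log₂(24430.0000) ≈ 14.5764.
Hence n = 15.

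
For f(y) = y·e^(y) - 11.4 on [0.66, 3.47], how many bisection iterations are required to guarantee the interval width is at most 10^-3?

12

Initial width b − a = 3.47 − 0.66 = 2.810000.
After n steps the width is (b−a)/2^n; need (b−a)/2^n ≤ 10^-3.
So n ≥ log₂(2.810000/10^-3) = log₂(2810.0000) ≈ 11.4564.
Hence n = 12.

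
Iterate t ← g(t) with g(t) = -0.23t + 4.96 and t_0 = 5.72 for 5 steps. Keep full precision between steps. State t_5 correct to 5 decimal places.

t_1 = g(5.720000) = 3.644400
t_2 = g(3.644400) = 4.121788
t_3 = g(4.121788) = 4.011989
t_4 = g(4.011989) = 4.037243
t_5 = g(4.037243) = 4.031434

4.03143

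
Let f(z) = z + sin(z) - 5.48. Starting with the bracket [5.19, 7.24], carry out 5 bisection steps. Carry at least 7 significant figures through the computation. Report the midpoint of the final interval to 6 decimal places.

5.862656

f(5.190000) = -1.178096, f(7.240000) = 2.577361 (opposite signs)
step 1: m = 6.215000, f(m) = 0.666868 > 0 → root in [5.190000, 6.215000]
step 2: m = 5.702500, f(m) = -0.326097 < 0 → root in [5.702500, 6.215000]
step 3: m = 5.958750, f(m) = 0.159976 > 0 → root in [5.702500, 5.958750]
step 4: m = 5.830625, f(m) = -0.086645 < 0 → root in [5.830625, 5.958750]
step 5: m = 5.894687, f(m) = 0.035889 > 0 → root in [5.830625, 5.894687]
Midpoint of [5.830625, 5.894687] = 5.862656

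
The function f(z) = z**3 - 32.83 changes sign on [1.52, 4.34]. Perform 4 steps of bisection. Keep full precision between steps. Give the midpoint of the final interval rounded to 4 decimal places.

f(1.520000) = -29.318192, f(4.340000) = 48.916504 (opposite signs)
step 1: m = 2.930000, f(m) = -7.676243 < 0 → root in [2.930000, 4.340000]
step 2: m = 3.635000, f(m) = 15.200073 > 0 → root in [2.930000, 3.635000]
step 3: m = 3.282500, f(m) = 2.538302 > 0 → root in [2.930000, 3.282500]
step 4: m = 3.106250, f(m) = -2.858449 < 0 → root in [3.106250, 3.282500]
Midpoint of [3.106250, 3.282500] = 3.194375

3.1944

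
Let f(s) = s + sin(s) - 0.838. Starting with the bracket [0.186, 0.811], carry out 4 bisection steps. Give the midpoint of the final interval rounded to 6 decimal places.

0.439906

f(0.186000) = -0.467071, f(0.811000) = 0.697976 (opposite signs)
step 1: m = 0.498500, f(m) = 0.138609 > 0 → root in [0.186000, 0.498500]
step 2: m = 0.342250, f(m) = -0.160143 < 0 → root in [0.342250, 0.498500]
step 3: m = 0.420375, f(m) = -0.009522 < 0 → root in [0.420375, 0.498500]
step 4: m = 0.459438, f(m) = 0.064882 > 0 → root in [0.420375, 0.459438]
Midpoint of [0.420375, 0.459438] = 0.439906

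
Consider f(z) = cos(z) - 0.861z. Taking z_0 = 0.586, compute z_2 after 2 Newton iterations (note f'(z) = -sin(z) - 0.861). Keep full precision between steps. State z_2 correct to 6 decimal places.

0.805043

Newton update: z ← z − f(z)/f'(z).
z_0 = 0.586000: f = 0.328613, f' = -1.414033 → z_1 = 0.586000 - (0.328613)/(-1.414033) = 0.818395
z_1 = 0.818395: f = -0.021244, f' = -1.591050 → z_2 = 0.818395 - (-0.021244)/(-1.591050) = 0.805043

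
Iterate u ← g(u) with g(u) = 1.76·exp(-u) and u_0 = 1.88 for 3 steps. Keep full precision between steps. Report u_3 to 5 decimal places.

0.45833

u_1 = g(1.880000) = 0.268559
u_2 = g(0.268559) = 1.345486
u_3 = g(1.345486) = 0.458327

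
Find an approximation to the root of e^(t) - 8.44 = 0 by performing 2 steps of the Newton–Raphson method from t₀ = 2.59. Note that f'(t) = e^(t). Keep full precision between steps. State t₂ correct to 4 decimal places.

Newton update: t ← t − f(t)/f'(t).
t_0 = 2.590000: f = 4.889772, f' = 13.329772 → t_1 = 2.590000 - (4.889772)/(13.329772) = 2.223169
t_1 = 2.223169: f = 0.796556, f' = 9.236556 → t_2 = 2.223169 - (0.796556)/(9.236556) = 2.136930

2.1369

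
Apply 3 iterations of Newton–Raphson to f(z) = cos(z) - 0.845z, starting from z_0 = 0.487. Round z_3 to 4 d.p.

Newton update: z ← z − f(z)/f'(z).
f'(z) = -sin(z) - 0.845
z_0 = 0.487000: f = 0.472226, f' = -1.312977 → z_1 = 0.487000 - (0.472226)/(-1.312977) = 0.846660
z_1 = 0.846660: f = -0.052940, f' = -1.594072 → z_2 = 0.846660 - (-0.052940)/(-1.594072) = 0.813450
z_2 = 0.813450: f = -0.000370, f' = -1.571662 → z_3 = 0.813450 - (-0.000370)/(-1.571662) = 0.813215

0.8132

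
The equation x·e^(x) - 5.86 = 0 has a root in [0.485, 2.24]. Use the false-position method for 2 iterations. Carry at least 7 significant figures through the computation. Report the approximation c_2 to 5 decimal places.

False-position update: c = (a·f(b) − b·f(a))/(f(b) − f(a)); replace the endpoint whose sign matches f(c).
f(0.485000) = -5.072275, f(2.240000) = 15.181062
step 1: c = 0.924525, f(c) = -3.529578 < 0 → new bracket [0.924525, 2.240000]
step 2: c = 1.172676, f(c) = -2.071521 < 0 → new bracket [1.172676, 2.240000]

1.17268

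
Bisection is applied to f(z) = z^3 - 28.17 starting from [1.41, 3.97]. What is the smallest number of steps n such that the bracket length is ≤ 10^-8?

Initial width b − a = 3.97 − 1.41 = 2.560000.
After n steps the width is (b−a)/2^n; need (b−a)/2^n ≤ 10^-8.
So n ≥ log₂(2.560000/10^-8) = log₂(256000000.0000) ≈ 27.9316.
Hence n = 28.

28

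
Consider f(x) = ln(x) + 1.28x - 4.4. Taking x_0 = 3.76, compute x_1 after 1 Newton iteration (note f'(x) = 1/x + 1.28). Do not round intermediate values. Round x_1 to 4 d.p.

2.6363

x_0 = 3.760000: f = 1.737219, f' = 1.545957 → x_1 = 3.760000 - (1.737219)/(1.545957) = 2.636283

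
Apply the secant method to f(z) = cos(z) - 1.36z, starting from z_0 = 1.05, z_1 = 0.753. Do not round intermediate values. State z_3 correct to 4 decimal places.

0.6052

f(z_0) = -0.930429, f(z_1) = -0.294439
z_2 = 0.753000 - (-0.294439)·(0.753000 - 1.050000)/(-0.294439 - (-0.930429)) = 0.615500; f(z_2) = -0.020595
z_3 = 0.615500 - (-0.020595)·(0.615500 - 0.753000)/(-0.020595 - (-0.294439)) = 0.605159; f(z_3) = -0.000605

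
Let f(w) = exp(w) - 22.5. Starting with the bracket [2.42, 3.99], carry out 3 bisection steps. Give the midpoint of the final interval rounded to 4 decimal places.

f(2.420000) = -11.254141, f(3.990000) = 31.554889 (opposite signs)
step 1: m = 3.205000, f(m) = 2.155500 > 0 → root in [2.420000, 3.205000]
step 2: m = 2.812500, f(m) = -5.848505 < 0 → root in [2.812500, 3.205000]
step 3: m = 3.008750, f(m) = -2.237943 < 0 → root in [3.008750, 3.205000]
Midpoint of [3.008750, 3.205000] = 3.106875

3.1069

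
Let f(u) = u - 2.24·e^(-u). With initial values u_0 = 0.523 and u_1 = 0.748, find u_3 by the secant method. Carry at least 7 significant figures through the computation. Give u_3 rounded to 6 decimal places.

Secant update: u_(k+1) = u_k − f(u_k)·(u_k − u_(k-1))/(f(u_k) − f(u_(k-1))).
f(u_0) = -0.804737, f(u_1) = -0.312219
u_2 = 0.748000 - (-0.312219)·(0.748000 - 0.523000)/(-0.312219 - (-0.804737)) = 0.890633; f(u_2) = -0.028653
u_3 = 0.890633 - (-0.028653)·(0.890633 - 0.748000)/(-0.028653 - (-0.312219)) = 0.905046; f(u_3) = -0.001086

0.905046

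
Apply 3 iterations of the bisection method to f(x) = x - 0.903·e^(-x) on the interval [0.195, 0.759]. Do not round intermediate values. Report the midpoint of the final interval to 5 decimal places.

0.51225

f(0.195000) = -0.548020, f(0.759000) = 0.336275 (opposite signs)
step 1: m = 0.477000, f(m) = -0.083440 < 0 → root in [0.477000, 0.759000]
step 2: m = 0.618000, f(m) = 0.131264 > 0 → root in [0.477000, 0.618000]
step 3: m = 0.547500, f(m) = 0.025210 > 0 → root in [0.477000, 0.547500]
Midpoint of [0.477000, 0.547500] = 0.512250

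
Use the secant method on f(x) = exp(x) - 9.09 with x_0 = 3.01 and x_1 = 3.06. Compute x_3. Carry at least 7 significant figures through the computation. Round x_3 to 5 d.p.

2.30099

f(x_0) = 11.197400, f(x_1) = 12.237557
x_2 = 3.060000 - (12.237557)·(3.060000 - 3.010000)/(12.237557 - (11.197400)) = 2.471745; f(x_2) = 2.753093
x_3 = 2.471745 - (2.753093)·(2.471745 - 3.060000)/(2.753093 - (12.237557)) = 2.300990; f(x_3) = 0.894059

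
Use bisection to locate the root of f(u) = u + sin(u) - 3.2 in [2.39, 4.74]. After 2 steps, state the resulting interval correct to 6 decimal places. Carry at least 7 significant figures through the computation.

[3.565000, 4.152500]

f(2.390000) = -0.127197, f(4.740000) = 0.540381 (opposite signs)
step 1: m = 3.565000, f(m) = -0.045869 < 0 → root in [3.565000, 4.740000]
step 2: m = 4.152500, f(m) = 0.105186 > 0 → root in [3.565000, 4.152500]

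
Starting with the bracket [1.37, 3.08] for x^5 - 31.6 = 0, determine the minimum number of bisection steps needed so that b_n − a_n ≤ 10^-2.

Initial width b − a = 3.08 − 1.37 = 1.710000.
After n steps the width is (b−a)/2^n; need (b−a)/2^n ≤ 10^-2.
So n ≥ log₂(1.710000/10^-2) = log₂(171.0000) ≈ 7.4179.
Hence n = 8.

8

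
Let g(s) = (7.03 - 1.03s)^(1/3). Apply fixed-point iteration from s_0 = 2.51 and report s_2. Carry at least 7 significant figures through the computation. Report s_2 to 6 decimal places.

s_1 = g(2.510000) = 1.644173
s_2 = g(1.644173) = 1.747507

1.747507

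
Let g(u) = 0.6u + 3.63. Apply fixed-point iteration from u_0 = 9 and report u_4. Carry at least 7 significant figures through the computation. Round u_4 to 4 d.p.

9.0653

u_1 = g(9.000000) = 9.030000
u_2 = g(9.030000) = 9.048000
u_3 = g(9.048000) = 9.058800
u_4 = g(9.058800) = 9.065280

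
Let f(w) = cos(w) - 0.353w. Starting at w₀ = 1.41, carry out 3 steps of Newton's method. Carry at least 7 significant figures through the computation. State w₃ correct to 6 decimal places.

f'(w) = -sin(w) - 0.353
w_0 = 1.410000: f = -0.337626, f' = -1.340100 → w_1 = 1.410000 - (-0.337626)/(-1.340100) = 1.158059
w_1 = 1.158059: f = -0.007677, f' = -1.269026 → w_2 = 1.158059 - (-0.007677)/(-1.269026) = 1.152010
w_2 = 1.152010: f = -0.000007, f' = -1.266583 → w_3 = 1.152010 - (-0.000007)/(-1.266583) = 1.152004

1.152004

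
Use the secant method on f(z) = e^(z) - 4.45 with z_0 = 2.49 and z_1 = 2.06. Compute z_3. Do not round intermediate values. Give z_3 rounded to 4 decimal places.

1.5479

f(z_0) = 7.611276, f(z_1) = 3.395970
z_2 = 2.060000 - (3.395970)·(2.060000 - 2.490000)/(3.395970 - (7.611276)) = 1.713580; f(z_2) = 1.098790
z_3 = 1.713580 - (1.098790)·(1.713580 - 2.060000)/(1.098790 - (3.395970)) = 1.547880; f(z_3) = 0.251491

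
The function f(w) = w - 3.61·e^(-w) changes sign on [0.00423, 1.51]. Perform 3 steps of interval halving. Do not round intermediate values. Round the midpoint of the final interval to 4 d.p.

1.2277

f(0.004230) = -3.590532, f(1.510000) = 0.712515 (opposite signs)
step 1: m = 0.757115, f(m) = -0.936039 < 0 → root in [0.757115, 1.510000]
step 2: m = 1.133557, f(m) = -0.028451 < 0 → root in [1.133557, 1.510000]
step 3: m = 1.321779, f(m) = 0.359134 > 0 → root in [1.133557, 1.321779]
Midpoint of [1.133557, 1.321779] = 1.227668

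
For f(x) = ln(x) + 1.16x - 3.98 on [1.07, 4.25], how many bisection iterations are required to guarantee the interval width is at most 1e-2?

Initial width b − a = 4.25 − 1.07 = 3.180000.
After n steps the width is (b−a)/2^n; need (b−a)/2^n ≤ 1e-2.
So n ≥ log₂(3.180000/1e-2) = log₂(318.0000) ≈ 8.3129.
Hence n = 9.

9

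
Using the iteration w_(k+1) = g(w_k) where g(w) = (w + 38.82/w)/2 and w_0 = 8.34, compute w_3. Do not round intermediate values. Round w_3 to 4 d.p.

6.2306

w_1 = g(8.340000) = 6.497338
w_2 = g(6.497338) = 6.236046
w_3 = g(6.236046) = 6.230572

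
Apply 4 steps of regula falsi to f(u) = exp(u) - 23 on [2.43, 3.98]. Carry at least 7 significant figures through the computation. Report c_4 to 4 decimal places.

f(2.430000) = -11.641118, f(3.980000) = 30.517034
step 1: c = 2.858001, f(c) = -5.573343 < 0 → new bracket [2.858001, 3.980000]
step 2: c = 3.031268, f(c) = -2.276498 < 0 → new bracket [3.031268, 3.980000]
step 3: c = 3.097129, f(c) = -0.865698 < 0 → new bracket [3.097129, 3.980000]
step 4: c = 3.121483, f(c) = -0.320018 < 0 → new bracket [3.121483, 3.980000]

3.1215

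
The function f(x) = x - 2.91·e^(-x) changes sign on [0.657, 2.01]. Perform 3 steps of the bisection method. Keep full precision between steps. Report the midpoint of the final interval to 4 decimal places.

1.0798

f(0.657000) = -0.851556, f(2.010000) = 1.620093 (opposite signs)
step 1: m = 1.333500, f(m) = 0.566560 > 0 → root in [0.657000, 1.333500]
step 2: m = 0.995250, f(m) = -0.080376 < 0 → root in [0.995250, 1.333500]
step 3: m = 1.164375, f(m) = 0.256113 > 0 → root in [0.995250, 1.164375]
Midpoint of [0.995250, 1.164375] = 1.079813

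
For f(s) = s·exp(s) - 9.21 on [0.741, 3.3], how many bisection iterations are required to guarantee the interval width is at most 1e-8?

Initial width b − a = 3.3 − 0.741 = 2.559000.
After n steps the width is (b−a)/2^n; need (b−a)/2^n ≤ 1e-8.
So n ≥ log₂(2.559000/1e-8) = log₂(255900000.0000) ≈ 27.9310.
Hence n = 28.

28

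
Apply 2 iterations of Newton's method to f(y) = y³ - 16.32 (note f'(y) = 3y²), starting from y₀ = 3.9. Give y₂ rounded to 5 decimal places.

2.59365

y_0 = 3.900000: f = 42.999000, f' = 45.630000 → y_1 = 3.900000 - (42.999000)/(45.630000) = 2.957659
y_1 = 2.957659: f = 9.552863, f' = 26.243248 → y_2 = 2.957659 - (9.552863)/(26.243248) = 2.593647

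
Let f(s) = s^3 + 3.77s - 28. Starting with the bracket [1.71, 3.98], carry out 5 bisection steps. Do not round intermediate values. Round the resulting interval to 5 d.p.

[2.56125, 2.63219]

f(1.710000) = -16.553089, f(3.980000) = 50.049392 (opposite signs)
step 1: m = 2.845000, f(m) = 5.753151 > 0 → root in [1.710000, 2.845000]
step 2: m = 2.277500, f(m) = -7.600418 < 0 → root in [2.277500, 2.845000]
step 3: m = 2.561250, f(m) = -1.542283 < 0 → root in [2.561250, 2.845000]
step 4: m = 2.703125, f(m) = 1.942204 > 0 → root in [2.561250, 2.703125]
step 5: m = 2.632187, f(m) = 0.160224 > 0 → root in [2.561250, 2.632187]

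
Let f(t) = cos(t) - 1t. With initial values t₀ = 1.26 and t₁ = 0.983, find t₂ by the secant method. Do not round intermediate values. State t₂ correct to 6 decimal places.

0.757236

f(t_0) = -0.954183, f(t_1) = -0.428471
t_2 = 0.983000 - (-0.428471)·(0.983000 - 1.260000)/(-0.428471 - (-0.954183)) = 0.757236; f(t_2) = -0.030499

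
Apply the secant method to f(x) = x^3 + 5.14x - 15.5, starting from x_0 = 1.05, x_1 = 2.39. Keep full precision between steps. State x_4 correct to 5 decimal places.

f(x_0) = -8.945375, f(x_1) = 10.436519
x_2 = 2.390000 - (10.436519)·(2.390000 - 1.050000)/(10.436519 - (-8.945375)) = 1.668454; f(x_2) = -2.279612
x_3 = 1.668454 - (-2.279612)·(1.668454 - 2.390000)/(-2.279612 - (10.436519)) = 1.797805; f(x_3) = -0.448596
x_4 = 1.797805 - (-0.448596)·(1.797805 - 1.668454)/(-0.448596 - (-2.279612)) = 1.829496; f(x_4) = 0.027027

1.82950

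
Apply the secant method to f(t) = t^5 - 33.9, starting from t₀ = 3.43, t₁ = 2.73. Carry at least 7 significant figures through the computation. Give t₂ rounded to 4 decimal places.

Secant update: t_(k+1) = t_k − f(t_k)·(t_k − t_(k-1))/(f(t_k) − f(t_(k-1))).
f(t_0) = 440.856151, f(t_1) = 117.739811
t_2 = 2.730000 - (117.739811)·(2.730000 - 3.430000)/(117.739811 - (440.856151)) = 2.474928; f(t_2) = 58.956651

2.4749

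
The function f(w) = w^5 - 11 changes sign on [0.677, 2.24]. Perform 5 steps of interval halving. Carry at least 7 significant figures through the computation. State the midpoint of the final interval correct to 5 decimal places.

1.62945

f(0.677000) = -10.857786, f(2.240000) = 45.394934 (opposite signs)
step 1: m = 1.458500, f(m) = -4.400179 < 0 → root in [1.458500, 2.240000]
step 2: m = 1.849250, f(m) = 10.626097 > 0 → root in [1.458500, 1.849250]
step 3: m = 1.653875, f(m) = 1.374094 > 0 → root in [1.458500, 1.653875]
step 4: m = 1.556188, f(m) = -1.873387 < 0 → root in [1.556188, 1.653875]
step 5: m = 1.605031, f(m) = -0.348336 < 0 → root in [1.605031, 1.653875]
Midpoint of [1.605031, 1.653875] = 1.629453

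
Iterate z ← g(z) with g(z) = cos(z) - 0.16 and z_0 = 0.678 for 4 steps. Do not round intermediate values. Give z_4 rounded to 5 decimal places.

0.64607

z_1 = g(0.678000) = 0.618829
z_2 = g(0.618829) = 0.654558
z_3 = g(0.654558) = 0.633317
z_4 = g(0.633317) = 0.646069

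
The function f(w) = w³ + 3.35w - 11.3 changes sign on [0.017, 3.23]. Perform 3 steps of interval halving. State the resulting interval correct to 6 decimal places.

f(0.017000) = -11.243045, f(3.230000) = 33.218767 (opposite signs)
step 1: m = 1.623500, f(m) = -1.582131 < 0 → root in [1.623500, 3.230000]
step 2: m = 2.426750, f(m) = 11.121024 > 0 → root in [1.623500, 2.426750]
step 3: m = 2.025125, f(m) = 3.789472 > 0 → root in [1.623500, 2.025125]

[1.623500, 2.025125]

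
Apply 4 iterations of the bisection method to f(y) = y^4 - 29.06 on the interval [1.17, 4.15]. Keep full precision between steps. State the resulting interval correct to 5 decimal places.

f(1.170000) = -27.186113, f(4.150000) = 267.554506 (opposite signs)
step 1: m = 2.660000, f(m) = 21.004115 > 0 → root in [1.170000, 2.660000]
step 2: m = 1.915000, f(m) = -15.611461 < 0 → root in [1.915000, 2.660000]
step 3: m = 2.287500, f(m) = -1.679309 < 0 → root in [2.287500, 2.660000]
step 4: m = 2.473750, f(m) = 8.387534 > 0 → root in [2.287500, 2.473750]

[2.28750, 2.47375]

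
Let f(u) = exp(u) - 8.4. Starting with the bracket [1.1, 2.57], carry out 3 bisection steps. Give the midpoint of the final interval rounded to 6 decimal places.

f(1.100000) = -5.395834, f(2.570000) = 4.665824 (opposite signs)
step 1: m = 1.835000, f(m) = -2.134866 < 0 → root in [1.835000, 2.570000]
step 2: m = 2.202500, f(m) = 0.647604 > 0 → root in [1.835000, 2.202500]
step 3: m = 2.018750, f(m) = -0.871092 < 0 → root in [2.018750, 2.202500]
Midpoint of [2.018750, 2.202500] = 2.110625

2.110625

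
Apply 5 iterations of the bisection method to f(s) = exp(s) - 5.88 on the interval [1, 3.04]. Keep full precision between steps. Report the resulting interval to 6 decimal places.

f(1.000000) = -3.161718, f(3.040000) = 15.025243 (opposite signs)
step 1: m = 2.020000, f(m) = 1.658325 > 0 → root in [1.000000, 2.020000]
step 2: m = 1.510000, f(m) = -1.353269 < 0 → root in [1.510000, 2.020000]
step 3: m = 1.765000, f(m) = -0.038428 < 0 → root in [1.765000, 2.020000]
step 4: m = 1.892500, f(m) = 0.755938 > 0 → root in [1.765000, 1.892500]
step 5: m = 1.828750, f(m) = 0.346099 > 0 → root in [1.765000, 1.828750]

[1.765000, 1.828750]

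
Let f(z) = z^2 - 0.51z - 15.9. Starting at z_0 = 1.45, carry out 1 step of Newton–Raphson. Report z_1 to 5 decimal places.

f'(z) = 2z - 0.51
z_0 = 1.450000: f = -14.537000, f' = 2.390000 → z_1 = 1.450000 - (-14.537000)/(2.390000) = 7.532427

7.53243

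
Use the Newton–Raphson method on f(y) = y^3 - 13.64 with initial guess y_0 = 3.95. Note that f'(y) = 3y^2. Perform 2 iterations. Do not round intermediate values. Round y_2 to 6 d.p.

2.481345

Newton update: y ← y − f(y)/f'(y).
y_0 = 3.950000: f = 47.989875, f' = 46.807500 → y_1 = 3.950000 - (47.989875)/(46.807500) = 2.924740
y_1 = 2.924740: f = 11.378521, f' = 25.662306 → y_2 = 2.924740 - (11.378521)/(25.662306) = 2.481345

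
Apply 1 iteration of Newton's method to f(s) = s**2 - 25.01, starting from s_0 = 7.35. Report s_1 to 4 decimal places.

5.3764

Newton update: s ← s − f(s)/f'(s).
f'(s) = 2s
s_0 = 7.350000: f = 29.012500, f' = 14.700000 → s_1 = 7.350000 - (29.012500)/(14.700000) = 5.376361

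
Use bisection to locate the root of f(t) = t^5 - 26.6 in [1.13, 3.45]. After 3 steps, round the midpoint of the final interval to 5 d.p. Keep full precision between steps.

1.85500

f(1.130000) = -24.757565, f(3.450000) = 462.159797 (opposite signs)
step 1: m = 2.290000, f(m) = 36.376339 > 0 → root in [1.130000, 2.290000]
step 2: m = 1.710000, f(m) = -11.978883 < 0 → root in [1.710000, 2.290000]
step 3: m = 2.000000, f(m) = 5.400000 > 0 → root in [1.710000, 2.000000]
Midpoint of [1.710000, 2.000000] = 1.855000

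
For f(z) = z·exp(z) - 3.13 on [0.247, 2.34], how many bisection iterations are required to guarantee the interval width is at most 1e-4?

Initial width b − a = 2.34 − 0.247 = 2.093000.
After n steps the width is (b−a)/2^n; need (b−a)/2^n ≤ 1e-4.
So n ≥ log₂(2.093000/1e-4) = log₂(20930.0000) ≈ 14.3533.
Hence n = 15.

15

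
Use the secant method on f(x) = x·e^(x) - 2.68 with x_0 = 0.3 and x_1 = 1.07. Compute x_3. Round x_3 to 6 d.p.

f(x_0) = -2.275042, f(x_1) = 0.439456
x_2 = 1.070000 - (0.439456)·(1.070000 - 0.300000)/(0.439456 - (-2.275042)) = 0.945343; f(x_2) = -0.246974
x_3 = 0.945343 - (-0.246974)·(0.945343 - 1.070000)/(-0.246974 - (0.439456)) = 0.990194; f(x_3) = -0.014639

0.990194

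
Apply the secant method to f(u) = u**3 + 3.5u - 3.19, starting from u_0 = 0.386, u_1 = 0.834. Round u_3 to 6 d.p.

f(u_0) = -1.781488, f(u_1) = 0.309094
u_2 = 0.834000 - (0.309094)·(0.834000 - 0.386000)/(0.309094 - (-1.781488)) = 0.767763; f(u_2) = -0.050264
u_3 = 0.767763 - (-0.050264)·(0.767763 - 0.834000)/(-0.050264 - (0.309094)) = 0.777028; f(u_3) = -0.001256

0.777028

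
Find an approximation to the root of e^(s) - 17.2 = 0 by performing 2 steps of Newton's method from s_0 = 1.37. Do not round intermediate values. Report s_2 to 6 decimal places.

Newton update: s ← s − f(s)/f'(s).
f'(s) = e^(s)
s_0 = 1.370000: f = -13.264649, f' = 3.935351 → s_1 = 1.370000 - (-13.264649)/(3.935351) = 4.740640
s_1 = 4.740640: f = 97.307429, f' = 114.507429 → s_2 = 4.740640 - (97.307429)/(114.507429) = 3.890848

3.890848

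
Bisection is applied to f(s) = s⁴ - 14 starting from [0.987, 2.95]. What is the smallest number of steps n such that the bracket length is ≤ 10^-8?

28

Initial width b − a = 2.95 − 0.987 = 1.963000.
After n steps the width is (b−a)/2^n; need (b−a)/2^n ≤ 10^-8.
So n ≥ log₂(1.963000/10^-8) = log₂(196300000.0000) ≈ 27.5485.
Hence n = 28.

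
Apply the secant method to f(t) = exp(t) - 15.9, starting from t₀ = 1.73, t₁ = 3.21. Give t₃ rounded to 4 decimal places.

f(t_0) = -10.259346, f(t_1) = 8.879086
t_2 = 3.210000 - (8.879086)·(3.210000 - 1.730000)/(8.879086 - (-10.259346)) = 2.523369; f(t_2) = -3.429465
t_3 = 2.523369 - (-3.429465)·(2.523369 - 3.210000)/(-3.429465 - (8.879086)) = 2.714681; f(t_3) = -0.800207

2.7147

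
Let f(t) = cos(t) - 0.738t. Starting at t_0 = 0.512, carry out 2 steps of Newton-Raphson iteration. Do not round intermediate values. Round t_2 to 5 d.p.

f'(t) = -sin(t) - 0.738
t_0 = 0.512000: f = 0.493910, f' = -1.227922 → t_1 = 0.512000 - (0.493910)/(-1.227922) = 0.914233
t_1 = 0.914233: f = -0.064305, f' = -1.530095 → t_2 = 0.914233 - (-0.064305)/(-1.530095) = 0.872206

0.87221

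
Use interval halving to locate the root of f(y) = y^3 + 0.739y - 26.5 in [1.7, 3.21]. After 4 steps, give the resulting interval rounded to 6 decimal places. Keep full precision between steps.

f(1.700000) = -20.330700, f(3.210000) = 8.948351 (opposite signs)
step 1: m = 2.455000, f(m) = -9.889409 < 0 → root in [2.455000, 3.210000]
step 2: m = 2.832500, f(m) = -1.681476 < 0 → root in [2.832500, 3.210000]
step 3: m = 3.021250, f(m) = 3.310527 > 0 → root in [2.832500, 3.021250]
step 4: m = 2.926875, f(m) = 0.736320 > 0 → root in [2.832500, 2.926875]

[2.832500, 2.926875]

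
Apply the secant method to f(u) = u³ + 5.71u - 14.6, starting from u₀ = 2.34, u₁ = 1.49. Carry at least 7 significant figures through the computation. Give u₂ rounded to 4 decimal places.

Secant update: u_(k+1) = u_k − f(u_k)·(u_k − u_(k-1))/(f(u_k) − f(u_(k-1))).
f(u_0) = 11.574304, f(u_1) = -2.784151
u_2 = 1.490000 - (-2.784151)·(1.490000 - 2.340000)/(-2.784151 - (11.574304)) = 1.654818; f(u_2) = -0.619402

1.6548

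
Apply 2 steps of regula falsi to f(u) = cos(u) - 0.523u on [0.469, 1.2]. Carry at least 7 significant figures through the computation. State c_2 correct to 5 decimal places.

1.01184

f(0.469000) = 0.646734, f(1.200000) = -0.265242
step 1: c = 0.987393, f(c) = 0.034460 > 0 → new bracket [0.987393, 1.200000]
step 2: c = 1.011839, f(c) = 0.001110 > 0 → new bracket [1.011839, 1.200000]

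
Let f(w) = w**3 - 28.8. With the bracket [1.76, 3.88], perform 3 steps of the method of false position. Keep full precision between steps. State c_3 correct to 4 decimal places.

f(1.760000) = -23.348224, f(3.880000) = 29.611072
step 1: c = 2.694647, f(c) = -9.233843 < 0 → new bracket [2.694647, 3.880000]
step 2: c = 2.976418, f(c) = -2.431731 < 0 → new bracket [2.976418, 3.880000]
step 3: c = 3.044991, f(c) = -0.566945 < 0 → new bracket [3.044991, 3.880000]

3.0450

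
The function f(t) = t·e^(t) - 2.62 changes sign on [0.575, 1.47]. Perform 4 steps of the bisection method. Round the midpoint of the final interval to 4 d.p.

f(0.575000) = -1.598150, f(1.470000) = 3.773376 (opposite signs)
step 1: m = 1.022500, f(m) = 0.222689 > 0 → root in [0.575000, 1.022500]
step 2: m = 0.798750, f(m) = -0.844570 < 0 → root in [0.798750, 1.022500]
step 3: m = 0.910625, f(m) = -0.356299 < 0 → root in [0.910625, 1.022500]
step 4: m = 0.966562, f(m) = -0.079011 < 0 → root in [0.966562, 1.022500]
Midpoint of [0.966562, 1.022500] = 0.994531

0.9945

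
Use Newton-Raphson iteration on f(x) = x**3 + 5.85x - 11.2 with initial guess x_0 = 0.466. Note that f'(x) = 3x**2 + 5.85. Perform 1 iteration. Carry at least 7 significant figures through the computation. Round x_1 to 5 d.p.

1.75382

x_0 = 0.466000: f = -8.372705, f' = 6.501468 → x_1 = 0.466000 - (-8.372705)/(6.501468) = 1.753818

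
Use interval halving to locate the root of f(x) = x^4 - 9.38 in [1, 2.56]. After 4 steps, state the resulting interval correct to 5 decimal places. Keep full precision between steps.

f(1.000000) = -8.380000, f(2.560000) = 33.569673 (opposite signs)
step 1: m = 1.780000, f(m) = 0.658759 > 0 → root in [1.000000, 1.780000]
step 2: m = 1.390000, f(m) = -5.646990 < 0 → root in [1.390000, 1.780000]
step 3: m = 1.585000, f(m) = -3.068726 < 0 → root in [1.585000, 1.780000]
step 4: m = 1.682500, f(m) = -1.366536 < 0 → root in [1.682500, 1.780000]

[1.68250, 1.78000]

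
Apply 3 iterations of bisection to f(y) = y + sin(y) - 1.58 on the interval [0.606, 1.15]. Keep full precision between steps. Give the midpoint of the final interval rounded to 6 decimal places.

f(0.606000) = -0.404416, f(1.150000) = 0.482764 (opposite signs)
step 1: m = 0.878000, f(m) = 0.067463 > 0 → root in [0.606000, 0.878000]
step 2: m = 0.742000, f(m) = -0.162237 < 0 → root in [0.742000, 0.878000]
step 3: m = 0.810000, f(m) = -0.045713 < 0 → root in [0.810000, 0.878000]
Midpoint of [0.810000, 0.878000] = 0.844000

0.844000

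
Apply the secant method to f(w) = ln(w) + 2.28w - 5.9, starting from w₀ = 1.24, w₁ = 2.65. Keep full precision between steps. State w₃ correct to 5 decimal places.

2.23473

f(w_0) = -2.857689, f(w_1) = 1.116560
w_2 = 2.650000 - (1.116560)·(2.650000 - 1.240000)/(1.116560 - (-2.857689)) = 2.253862; f(w_2) = 0.051452
w_3 = 2.253862 - (0.051452)·(2.253862 - 2.650000)/(0.051452 - (1.116560)) = 2.234726; f(w_3) = -0.000705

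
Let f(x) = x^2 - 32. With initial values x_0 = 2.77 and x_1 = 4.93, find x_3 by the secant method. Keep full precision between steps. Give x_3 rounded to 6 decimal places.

5.638614

Secant update: x_(k+1) = x_k − f(x_k)·(x_k − x_(k-1))/(f(x_k) − f(x_(k-1))).
f(x_0) = -24.327100, f(x_1) = -7.695100
x_2 = 4.930000 - (-7.695100)·(4.930000 - 2.770000)/(-7.695100 - (-24.327100)) = 5.929364; f(x_2) = 3.157353
x_3 = 5.929364 - (3.157353)·(5.929364 - 4.930000)/(3.157353 - (-7.695100)) = 5.638614; f(x_3) = -0.206029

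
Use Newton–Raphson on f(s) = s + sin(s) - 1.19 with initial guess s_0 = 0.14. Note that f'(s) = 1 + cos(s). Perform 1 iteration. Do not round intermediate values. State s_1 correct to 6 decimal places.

0.597466

s_0 = 0.140000: f = -0.910457, f' = 1.990216 → s_1 = 0.140000 - (-0.910457)/(1.990216) = 0.597466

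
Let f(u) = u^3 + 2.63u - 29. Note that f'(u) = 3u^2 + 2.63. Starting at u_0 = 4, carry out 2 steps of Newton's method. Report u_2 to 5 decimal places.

Newton update: u ← u − f(u)/f'(u).
u_0 = 4.000000: f = 45.520000, f' = 50.630000 → u_1 = 4.000000 - (45.520000)/(50.630000) = 3.100928
u_1 = 3.100928: f = 8.973212, f' = 31.477269 → u_2 = 3.100928 - (8.973212)/(31.477269) = 2.815859

2.81586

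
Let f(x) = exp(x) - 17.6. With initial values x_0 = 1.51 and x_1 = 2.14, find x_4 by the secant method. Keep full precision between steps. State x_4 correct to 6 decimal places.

2.786524

f(x_0) = -13.073269, f(x_1) = -9.100562
x_2 = 2.140000 - (-9.100562)·(2.140000 - 1.510000)/(-9.100562 - (-13.073269)) = 3.583186; f(x_2) = 18.388011
x_3 = 3.583186 - (18.388011)·(3.583186 - 2.140000)/(18.388011 - (-9.100562)) = 2.617791; f(x_3) = -3.894580
x_4 = 2.617791 - (-3.894580)·(2.617791 - 3.583186)/(-3.894580 - (18.388011)) = 2.786524; f(x_4) = -1.375470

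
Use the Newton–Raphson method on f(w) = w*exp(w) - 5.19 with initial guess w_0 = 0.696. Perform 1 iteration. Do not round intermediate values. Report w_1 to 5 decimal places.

1.81133

Newton update: w ← w − f(w)/f'(w).
f'(w) = (w+1)*exp(w)
w_0 = 0.696000: f = -3.794023, f' = 3.401691 → w_1 = 0.696000 - (-3.794023)/(3.401691) = 1.811335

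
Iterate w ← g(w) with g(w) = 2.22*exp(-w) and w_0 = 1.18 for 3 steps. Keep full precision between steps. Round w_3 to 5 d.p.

w_1 = g(1.180000) = 0.682159
w_2 = g(0.682159) = 1.122264
w_3 = g(1.122264) = 0.722703

0.72270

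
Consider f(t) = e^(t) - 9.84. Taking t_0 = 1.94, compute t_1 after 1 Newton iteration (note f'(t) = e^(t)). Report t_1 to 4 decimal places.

2.3540

t_0 = 1.940000: f = -2.881249, f' = 6.958751 → t_1 = 1.940000 - (-2.881249)/(6.958751) = 2.354047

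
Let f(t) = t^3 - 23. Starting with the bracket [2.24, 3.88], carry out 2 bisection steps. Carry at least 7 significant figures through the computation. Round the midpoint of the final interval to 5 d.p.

2.85500

f(2.240000) = -11.760576, f(3.880000) = 35.411072 (opposite signs)
step 1: m = 3.060000, f(m) = 5.652616 > 0 → root in [2.240000, 3.060000]
step 2: m = 2.650000, f(m) = -4.390375 < 0 → root in [2.650000, 3.060000]
Midpoint of [2.650000, 3.060000] = 2.855000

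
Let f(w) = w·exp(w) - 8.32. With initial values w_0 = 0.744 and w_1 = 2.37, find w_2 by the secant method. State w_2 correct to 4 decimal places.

f(w_0) = -6.754374, f(w_1) = 17.032820
w_2 = 2.370000 - (17.032820)·(2.370000 - 0.744000)/(17.032820 - (-6.754374)) = 1.205703; f(w_2) = -4.294032

1.2057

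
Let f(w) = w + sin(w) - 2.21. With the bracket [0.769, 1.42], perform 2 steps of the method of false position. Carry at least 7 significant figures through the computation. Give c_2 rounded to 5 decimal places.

1.26193

False-position update: c = (a·f(b) − b·f(a))/(f(b) − f(a)); replace the endpoint whose sign matches f(c).
f(0.769000) = -0.745583, f(1.420000) = 0.198652
step 1: c = 1.283040, f(c) = 0.031923 > 0 → new bracket [0.769000, 1.283040]
step 2: c = 1.261934, f(c) = 0.004615 > 0 → new bracket [0.769000, 1.261934]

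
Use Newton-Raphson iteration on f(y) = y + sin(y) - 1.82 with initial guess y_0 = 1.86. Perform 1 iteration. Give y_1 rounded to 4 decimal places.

f'(y) = 1 + cos(y)
y_0 = 1.860000: f = 0.998471, f' = 0.714811 → y_1 = 1.860000 - (0.998471)/(0.714811) = 0.463167

0.4632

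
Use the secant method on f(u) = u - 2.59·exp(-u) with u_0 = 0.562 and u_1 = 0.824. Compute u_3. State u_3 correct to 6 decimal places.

0.975360

f(u_0) = -0.914476, f(u_1) = -0.312164
u_2 = 0.824000 - (-0.312164)·(0.824000 - 0.562000)/(-0.312164 - (-0.914476)) = 0.959789; f(u_2) = -0.032114
u_3 = 0.959789 - (-0.032114)·(0.959789 - 0.824000)/(-0.032114 - (-0.312164)) = 0.975360; f(u_3) = -0.001217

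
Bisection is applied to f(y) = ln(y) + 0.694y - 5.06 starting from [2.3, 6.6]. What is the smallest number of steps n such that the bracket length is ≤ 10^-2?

9

Initial width b − a = 6.6 − 2.3 = 4.300000.
After n steps the width is (b−a)/2^n; need (b−a)/2^n ≤ 10^-2.
So n ≥ log₂(4.300000/10^-2) = log₂(430.0000) ≈ 8.7482.
Hence n = 9.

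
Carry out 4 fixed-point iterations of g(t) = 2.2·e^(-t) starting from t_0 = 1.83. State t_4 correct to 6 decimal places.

1.376509

t_1 = g(1.830000) = 0.352910
t_2 = g(0.352910) = 1.545809
t_3 = g(1.545809) = 0.468907
t_4 = g(0.468907) = 1.376509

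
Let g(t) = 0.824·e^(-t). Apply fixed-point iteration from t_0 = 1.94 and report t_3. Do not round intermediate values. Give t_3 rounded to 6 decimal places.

0.396306

t_1 = g(1.940000) = 0.118412
t_2 = g(0.118412) = 0.731984
t_3 = g(0.731984) = 0.396306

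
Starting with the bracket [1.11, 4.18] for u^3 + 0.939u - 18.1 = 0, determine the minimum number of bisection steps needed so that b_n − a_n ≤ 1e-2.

9

Initial width b − a = 4.18 − 1.11 = 3.070000.
After n steps the width is (b−a)/2^n; need (b−a)/2^n ≤ 1e-2.
So n ≥ log₂(3.070000/1e-2) = log₂(307.0000) ≈ 8.2621.
Hence n = 9.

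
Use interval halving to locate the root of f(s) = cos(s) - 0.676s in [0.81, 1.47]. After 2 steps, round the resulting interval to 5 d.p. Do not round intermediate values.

[0.81000, 0.97500]

f(0.810000) = 0.141938, f(1.470000) = -0.893094 (opposite signs)
step 1: m = 1.140000, f(m) = -0.353045 < 0 → root in [0.810000, 1.140000]
step 2: m = 0.975000, f(m) = -0.097932 < 0 → root in [0.810000, 0.975000]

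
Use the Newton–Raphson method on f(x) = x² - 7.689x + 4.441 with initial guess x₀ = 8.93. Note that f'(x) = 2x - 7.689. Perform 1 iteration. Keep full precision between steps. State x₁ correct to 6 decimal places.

x_0 = 8.930000: f = 15.523130, f' = 10.171000 → x_1 = 8.930000 - (15.523130)/(10.171000) = 7.403785

7.403785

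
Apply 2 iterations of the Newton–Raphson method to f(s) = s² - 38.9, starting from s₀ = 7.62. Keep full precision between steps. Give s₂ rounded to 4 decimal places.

6.2382

Newton update: s ← s − f(s)/f'(s).
f'(s) = 2s
s_0 = 7.620000: f = 19.164400, f' = 15.240000 → s_1 = 7.620000 - (19.164400)/(15.240000) = 6.362493
s_1 = 6.362493: f = 1.581323, f' = 12.724987 → s_2 = 6.362493 - (1.581323)/(12.724987) = 6.238224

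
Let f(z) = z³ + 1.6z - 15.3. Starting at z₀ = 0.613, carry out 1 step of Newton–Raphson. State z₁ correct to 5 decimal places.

5.77885

Newton update: z ← z − f(z)/f'(z).
f'(z) = 3z² + 1.6
z_0 = 0.613000: f = -14.088854, f' = 2.727307 → z_1 = 0.613000 - (-14.088854)/(2.727307) = 5.778848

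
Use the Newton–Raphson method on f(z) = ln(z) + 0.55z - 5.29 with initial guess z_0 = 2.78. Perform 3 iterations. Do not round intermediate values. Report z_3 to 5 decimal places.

f'(z) = 1/z + 0.55
z_0 = 2.780000: f = -2.738549, f' = 0.909712 → z_1 = 2.780000 - (-2.738549)/(0.909712) = 5.790347
z_1 = 5.790347: f = -0.349117, f' = 0.722701 → z_2 = 5.790347 - (-0.349117)/(0.722701) = 6.273419
z_2 = 6.273419: f = -0.003298, f' = 0.709403 → z_3 = 6.273419 - (-0.003298)/(0.709403) = 6.278068

6.27807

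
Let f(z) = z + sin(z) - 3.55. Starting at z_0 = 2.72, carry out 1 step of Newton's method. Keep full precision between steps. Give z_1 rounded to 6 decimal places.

Newton update: z ← z − f(z)/f'(z).
f'(z) = 1 + cos(z)
z_0 = 2.720000: f = -0.420786, f' = 0.087562 → z_1 = 2.720000 - (-0.420786)/(0.087562) = 7.525596

7.525596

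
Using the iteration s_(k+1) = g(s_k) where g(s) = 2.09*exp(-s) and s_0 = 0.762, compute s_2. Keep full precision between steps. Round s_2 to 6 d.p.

s_1 = g(0.762000) = 0.975470
s_2 = g(0.975470) = 0.787962

0.787962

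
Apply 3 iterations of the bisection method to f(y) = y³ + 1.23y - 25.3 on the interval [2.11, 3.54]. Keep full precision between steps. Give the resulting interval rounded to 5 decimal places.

[2.64625, 2.82500]

f(2.110000) = -13.310769, f(3.540000) = 23.416064 (opposite signs)
step 1: m = 2.825000, f(m) = 0.720016 > 0 → root in [2.110000, 2.825000]
step 2: m = 2.467500, f(m) = -7.241462 < 0 → root in [2.467500, 2.825000]
step 3: m = 2.646250, f(m) = -3.514379 < 0 → root in [2.646250, 2.825000]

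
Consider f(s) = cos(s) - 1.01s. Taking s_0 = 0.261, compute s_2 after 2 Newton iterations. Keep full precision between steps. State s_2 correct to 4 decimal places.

f'(s) = -sin(s) - 1.01
s_0 = 0.261000: f = 0.702522, f' = -1.268047 → s_1 = 0.261000 - (0.702522)/(-1.268047) = 0.815019
s_1 = 0.815019: f = -0.137315, f' = -1.737739 → s_2 = 0.815019 - (-0.137315)/(-1.737739) = 0.736000

0.7360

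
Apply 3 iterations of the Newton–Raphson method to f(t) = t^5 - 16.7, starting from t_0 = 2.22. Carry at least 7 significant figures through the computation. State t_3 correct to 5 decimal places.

1.75671

f'(t) = 5t^4
t_0 = 2.220000: f = 37.221861, f' = 121.445633 → t_1 = 2.220000 - (37.221861)/(121.445633) = 1.913510
t_1 = 1.913510: f = 8.953923, f' = 67.033675 → t_2 = 1.913510 - (8.953923)/(67.033675) = 1.779937
t_2 = 1.779937: f = 1.165808, f' = 50.186641 → t_3 = 1.779937 - (1.165808)/(50.186641) = 1.756707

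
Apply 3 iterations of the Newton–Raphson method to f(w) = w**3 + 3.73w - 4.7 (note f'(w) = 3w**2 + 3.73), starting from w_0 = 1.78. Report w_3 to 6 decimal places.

0.995692

w_0 = 1.780000: f = 7.579152, f' = 13.235200 → w_1 = 1.780000 - (7.579152)/(13.235200) = 1.207349
w_1 = 1.207349: f = 1.563353, f' = 8.103074 → w_2 = 1.207349 - (1.563353)/(8.103074) = 1.014416
w_2 = 1.014416: f = 0.127643, f' = 6.817117 → w_3 = 1.014416 - (0.127643)/(6.817117) = 0.995692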